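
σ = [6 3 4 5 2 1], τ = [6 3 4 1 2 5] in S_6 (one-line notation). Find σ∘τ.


σ∘τ: apply τ first, then σ
1 →τ 6 →σ 1
2 →τ 3 →σ 4
3 →τ 4 →σ 5
4 →τ 1 →σ 6
5 →τ 2 →σ 3
6 →τ 5 →σ 2

σ∘τ = [1 4 5 6 3 2]


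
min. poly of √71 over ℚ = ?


√71 satisfies x² - 71 = 0, irreducible over ℚ since 71 is squarefree

Minimal polynomial: x² - 71


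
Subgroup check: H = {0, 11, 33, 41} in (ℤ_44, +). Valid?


Subgroup test for H = {0, 11, 33, 41} in (ℤ_44, +):
(1) 0 ∈ H? Yes
(2) Closure: for all a,b ∈ H, (a+b) mod 44 ∈ H? No  [counterexample: 11 + 11 = 22 ∉ H]
(3) Inverses: for all a ∈ H, -a mod 44 ∈ H? No

No, H is not a subgroup of ℤ_44


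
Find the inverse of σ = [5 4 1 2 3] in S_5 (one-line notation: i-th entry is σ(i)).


To find σ⁻¹, swap domain and range:
σ(1) = 5 → σ⁻¹(5) = 1
σ(2) = 4 → σ⁻¹(4) = 2
σ(3) = 1 → σ⁻¹(1) = 3
σ(4) = 2 → σ⁻¹(2) = 4
σ(5) = 3 → σ⁻¹(3) = 5

σ⁻¹ = [3 4 5 2 1]


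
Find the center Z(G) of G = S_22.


Z(G) = {g ∈ G | gx = xg for all x ∈ G}
S_n is non-abelian for n ≥ 3; Z(S_22) is trivial

Z(S_22) = {e}


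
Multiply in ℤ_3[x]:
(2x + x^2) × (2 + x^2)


Expand and collect like terms; reduce coefficients mod 3:
x^0: 0·2 = 0 ≡ 0 (mod 3)
x^1: 0·0 + 2·2 = 4 ≡ 1 (mod 3)
x^2: 0·1 + 2·0 + 1·2 = 2 ≡ 2 (mod 3)
x^3: 2·1 + 1·0 = 2 ≡ 2 (mod 3)
x^4: 1·1 = 1 ≡ 1 (mod 3)
Result: x + 2x^2 + 2x^3 + x^4

f · g = x + 2x^2 + 2x^3 + x^4


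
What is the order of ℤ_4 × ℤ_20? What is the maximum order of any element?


|ℤ_4 × ℤ_20| = 4 × 20 = 80
Max element order = lcm(4,20) = 20
Cyclic? No (gcd=4)

|ℤ_4×ℤ_20| = 80, max element order = 20


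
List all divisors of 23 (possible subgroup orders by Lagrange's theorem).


Lagrange's theorem: |H| divides |G|
|G| = 23
Divisors of 23: 1, 23

Possible subgroup orders: {1, 23}


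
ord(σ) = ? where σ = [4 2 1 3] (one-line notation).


Cycle decomposition: (1 4 3)
Cycle lengths: 3
Order = lcm(3) = 3

ord(σ) = 3


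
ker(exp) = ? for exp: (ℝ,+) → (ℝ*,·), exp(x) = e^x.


Kernel = preimage of identity
ker(exp) = {x ∈ ℝ | e^x = 1} = {0}

ker(exp) = {0}


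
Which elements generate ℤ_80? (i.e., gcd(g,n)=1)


g generates ℤ_n iff gcd(g,n) = 1
Prime factors of 80: 2, 5
Generators are g ∈ {1,...,79} not divisible by any of these primes.
Generators: {1, 3, 7, 9, 11, 13, 17, 19, 21, 23, 27, 29, 31, 33, 37, 39, 41, 43, 47, 49, 51, 53, 57, 59, 61, 63, 67, 69, 71, 73, 77, 79}
Number of generators = φ(80) = 32

Generators of ℤ_80 = {1, 3, 7, 9, 11, 13, 17, 19, 21, 23, 27, 29, 31, 33, 37, 39, 41, 43, 47, 49, 51, 53, 57, 59, 61, 63, 67, 69, 71, 73, 77, 79}


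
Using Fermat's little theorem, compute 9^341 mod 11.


Fermat's little theorem: if p is prime and gcd(a,p)=1, then a^(p-1) ≡ 1 (mod p)
p = 11 is prime, gcd(9,11) = 1
Reduce exponent: 341 mod 10 = 1
So 9^341 ≡ 9^1 (mod 11)
9^1 mod 11 = 9

9^341 ≡ 9 (mod 11)


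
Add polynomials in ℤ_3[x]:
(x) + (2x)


Add coefficients mod 3:
x^0: 0 + 0 = 0 (mod 3)
x^1: 1 + 2 = 0 (mod 3)
Result: 0

f + g = 0


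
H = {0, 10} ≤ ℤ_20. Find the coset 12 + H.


12 + H = {12 + h (mod 20) : h ∈ H}
12+0=12, 12+10=2
12 + H = {2, 12} = 2 + H

12 + H = {2, 12}


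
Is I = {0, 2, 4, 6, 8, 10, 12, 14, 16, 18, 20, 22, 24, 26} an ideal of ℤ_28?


Check ideal conditions for I = {0, 2, 4, 6, 8, 10, 12, 14, 16, 18, 20, 22, 24, 26} in ℤ_28:
(1) I is an additive subgroup? Yes
(2) For r ∈ ℤ_28 and a ∈ I: r·a ∈ I? Yes

Yes, I is an ideal of ℤ_28


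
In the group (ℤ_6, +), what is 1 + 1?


Operation: addition mod 6
1 + 1 = (a + b) mod 6 with a = 1, b = 1

1 + 1 = 2


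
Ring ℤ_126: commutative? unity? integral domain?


ℤ_126 is a commutative ring with unity 1; 126 = 2×63 is composite, so 2·63 ≡ 0 gives zero divisors (not an integral domain)
Commutative: Yes
Integral domain: No
Has unity: Yes

ℤ_126: Commutative=Yes, Unity=Yes


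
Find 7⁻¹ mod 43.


Use the extended Euclidean algorithm to write 1 = 7·s + 43·t; then s mod 43 is the inverse.
Euclidean algorithm:
  7 = 0·43 + 7
  43 = 6·7 + 1
  7 = 7·1 + 0
gcd(7,43) = 1
Back-substitution gives: 7·(-6) + 43·(1) = 1
So 7⁻¹ ≡ -6 ≡ 37 (mod 43)
Check: 7 × 37 = 259 ≡ 1 (mod 43) ✓

7⁻¹ ≡ 37 (mod 43)


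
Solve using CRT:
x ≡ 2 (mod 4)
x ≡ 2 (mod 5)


m₁ = 4, m₂ = 5, gcd = 1, so CRT applies. M = m₁·m₂ = 20
Let M₁ = M/m₁ = 5, M₂ = M/m₂ = 4
Find y₁ ≡ M₁⁻¹ (mod m₁): 5⁻¹ ≡ 1 (mod 4)
Find y₂ ≡ M₂⁻¹ (mod m₂): 4⁻¹ ≡ 4 (mod 5)
x = a₁·M₁·y₁ + a₂·M₂·y₂ = 2·5·1 + 2·4·4 = 42
Reduce mod 20: x ≡ 2
Check: 2 mod 4 = 2 ✓, 2 mod 5 = 2 ✓

x ≡ 2 (mod 20)


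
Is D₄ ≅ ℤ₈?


Comparing D₄ and ℤ₈:
D₄ is non-abelian, ℤ₈ is abelian

No, D₄ ≇ ℤ₈


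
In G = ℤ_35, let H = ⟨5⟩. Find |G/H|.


|⟨5⟩| = n / gcd(5, 35) = 35 / 5 = 7
H is normal (ℤ_35 is abelian).
|G/H| = |G| / |H| = 35 / 7 = 5

|G/H| = 5


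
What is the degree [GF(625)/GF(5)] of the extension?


GF(625) = GF(5^4), so the extension degree is 4

[GF(625)/GF(5)] = 4


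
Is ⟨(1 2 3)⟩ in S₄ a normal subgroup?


H = ⟨(1 2 3)⟩ in S₄
(1 4)(1 2 3)(1 4)⁻¹ = (4 2 3) ∉ ⟨(1 2 3)⟩

No, not a normal subgroup


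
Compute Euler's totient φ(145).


Factor n: 145 = 5 × 29
φ(n) = n · ∏(1 - 1/p) over distinct primes p | n
φ(145) = 145 · (1 - 1/5) · (1 - 1/29) = 112

φ(145) = 112


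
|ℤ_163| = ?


ℤ_n has n elements.

|ℤ_163| = 163


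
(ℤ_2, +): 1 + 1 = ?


Operation: addition mod 2
1 + 1 = (a + b) mod 2 with a = 1, b = 1

1 + 1 = 0


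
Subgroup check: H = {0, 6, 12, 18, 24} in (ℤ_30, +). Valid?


Subgroup test for H = {0, 6, 12, 18, 24} in (ℤ_30, +):
(1) 0 ∈ H? Yes
(2) Closure: for all a,b ∈ H, (a+b) mod 30 ∈ H? Yes
(3) Inverses: for all a ∈ H, -a mod 30 ∈ H? Yes

Yes, H is a subgroup of ℤ_30


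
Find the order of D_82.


|D_n| = 2n (n rotations and n reflections)
|D_82| = 2×82 = 164

|D_82| = 164


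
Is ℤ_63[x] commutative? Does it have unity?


ℤ_63 has zero divisors (3·21 ≡ 0), and these lift to constant zero divisors in ℤ_63[x]; so not an integral domain
Commutative: Yes
Integral domain: No
Has unity: Yes

ℤ_63[x]: Commutative=Yes, Unity=Yes


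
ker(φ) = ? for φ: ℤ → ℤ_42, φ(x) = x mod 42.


Kernel = preimage of identity
ker(φ) = {x ∈ ℤ : x ≡ 0 (mod 42)} = 42ℤ = {0, ±42, ±84, ...}

ker(φ) = 42ℤ


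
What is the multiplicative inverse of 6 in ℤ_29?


Use the extended Euclidean algorithm to write 1 = 6·s + 29·t; then s mod 29 is the inverse.
Euclidean algorithm:
  6 = 0·29 + 6
  29 = 4·6 + 5
  6 = 1·5 + 1
  5 = 5·1 + 0
gcd(6,29) = 1
Back-substitution gives: 6·(5) + 29·(-1) = 1
So 6⁻¹ ≡ 5 ≡ 5 (mod 29)
Check: 6 × 5 = 30 ≡ 1 (mod 29) ✓

6⁻¹ ≡ 5 (mod 29)


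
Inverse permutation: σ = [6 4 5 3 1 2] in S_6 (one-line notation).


To find σ⁻¹, swap domain and range:
σ(1) = 6 → σ⁻¹(6) = 1
σ(2) = 4 → σ⁻¹(4) = 2
σ(3) = 5 → σ⁻¹(5) = 3
σ(4) = 3 → σ⁻¹(3) = 4
σ(5) = 1 → σ⁻¹(1) = 5
σ(6) = 2 → σ⁻¹(2) = 6

σ⁻¹ = [5 6 4 2 3 1]


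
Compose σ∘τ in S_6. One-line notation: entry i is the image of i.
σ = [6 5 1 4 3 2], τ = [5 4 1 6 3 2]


σ∘τ: apply τ first, then σ
1 →τ 5 →σ 3
2 →τ 4 →σ 4
3 →τ 1 →σ 6
4 →τ 6 →σ 2
5 →τ 3 →σ 1
6 →τ 2 →σ 5

σ∘τ = [3 4 6 2 1 5]


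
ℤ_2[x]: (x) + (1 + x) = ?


Add coefficients mod 2:
x^0: 0 + 1 = 1 (mod 2)
x^1: 1 + 1 = 0 (mod 2)
Result: 1

f + g = 1


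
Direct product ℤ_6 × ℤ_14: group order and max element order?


|ℤ_6 × ℤ_14| = 6 × 14 = 84
Max element order = lcm(6,14) = 42
Cyclic? No (gcd=2)

|ℤ_6×ℤ_14| = 84, max element order = 42


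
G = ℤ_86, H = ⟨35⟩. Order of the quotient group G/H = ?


|⟨35⟩| = n / gcd(35, 86) = 86 / 1 = 86
H is normal (ℤ_86 is abelian).
|G/H| = |G| / |H| = 86 / 86 = 1

|G/H| = 1


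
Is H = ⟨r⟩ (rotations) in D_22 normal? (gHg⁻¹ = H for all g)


H = ⟨r⟩ (rotations) in D_22
The rotation subgroup ⟨r⟩ has index 2 in D_22, so it is normal

Yes, normal subgroup


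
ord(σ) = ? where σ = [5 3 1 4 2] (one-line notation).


Cycle decomposition: (1 5 2 3)
Cycle lengths: 4
Order = lcm(4) = 4

ord(σ) = 4


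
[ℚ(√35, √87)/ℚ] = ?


[ℚ(√35,√87):ℚ] = [ℚ(√35,√87):ℚ(√35)]·[ℚ(√35):ℚ] = 2·2 = 4

[ℚ(√35, √87)/ℚ] = 4


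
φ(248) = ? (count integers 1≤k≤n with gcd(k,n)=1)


Factor n: 248 = 2^3 × 31
φ(n) = n · ∏(1 - 1/p) over distinct primes p | n
φ(248) = 248 · (1 - 1/2) · (1 - 1/31) = 120

φ(248) = 120


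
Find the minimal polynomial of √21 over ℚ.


√21 satisfies x² - 21 = 0, irreducible over ℚ since 21 is squarefree

Minimal polynomial: x² - 21


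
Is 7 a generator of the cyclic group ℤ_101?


g generates ℤ_n iff gcd(g, n) = 1
gcd(7, 101) = 1
Since gcd = 1, 7 is a generator.

Yes, 7 generates ℤ_101


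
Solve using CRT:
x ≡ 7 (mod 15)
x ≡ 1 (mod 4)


m₁ = 15, m₂ = 4, gcd = 1, so CRT applies. M = m₁·m₂ = 60
Let M₁ = M/m₁ = 4, M₂ = M/m₂ = 15
Find y₁ ≡ M₁⁻¹ (mod m₁): 4⁻¹ ≡ 4 (mod 15)
Find y₂ ≡ M₂⁻¹ (mod m₂): 15⁻¹ ≡ 3 (mod 4)
x = a₁·M₁·y₁ + a₂·M₂·y₂ = 7·4·4 + 1·15·3 = 157
Reduce mod 60: x ≡ 37
Check: 37 mod 15 = 7 ✓, 37 mod 4 = 1 ✓

x ≡ 37 (mod 60)


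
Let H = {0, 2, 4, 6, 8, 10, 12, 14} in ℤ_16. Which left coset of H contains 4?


4 + H = {4 + h (mod 16) : h ∈ H}
4+0=4, 4+2=6, 4+4=8, 4+6=10, 4+8=12, 4+10=14, 4+12=0, 4+14=2
4 + H = {0, 2, 4, 6, 8, 10, 12, 14} = 0 + H

4 + H = {0, 2, 4, 6, 8, 10, 12, 14}


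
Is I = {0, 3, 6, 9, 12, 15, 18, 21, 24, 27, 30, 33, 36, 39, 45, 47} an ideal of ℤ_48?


Check ideal conditions for I = {0, 3, 6, 9, 12, 15, 18, 21, 24, 27, 30, 33, 36, 39, 45, 47} in ℤ_48:
(1) I is an additive subgroup? No
(2) For r ∈ ℤ_48 and a ∈ I: r·a ∈ I? No  [counterexample: r=2, a=21, r·a mod 48 = 42 ∉ I]

No, I is not an ideal of ℤ_48


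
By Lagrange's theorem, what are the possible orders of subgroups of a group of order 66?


Lagrange's theorem: |H| divides |G|
|G| = 66
Divisors of 66: 1, 2, 3, 6, 11, 22, 33, 66

Possible subgroup orders: {1, 2, 3, 6, 11, 22, 33, 66}


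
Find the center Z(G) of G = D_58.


Z(G) = {g ∈ G | gx = xg for all x ∈ G}
For even n, Z(D_n) = {e, r^(n/2)}: the 180° rotation r^29 commutes with every reflection and rotation

Z(D_58) = {e, r^29}


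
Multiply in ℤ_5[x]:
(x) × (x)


Expand and collect like terms; reduce coefficients mod 5:
x^0: 0·0 = 0 ≡ 0 (mod 5)
x^1: 0·1 + 1·0 = 0 ≡ 0 (mod 5)
x^2: 1·1 = 1 ≡ 1 (mod 5)
Result: x^2

f · g = x^2


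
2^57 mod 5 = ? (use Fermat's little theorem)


Fermat's little theorem: if p is prime and gcd(a,p)=1, then a^(p-1) ≡ 1 (mod p)
p = 5 is prime, gcd(2,5) = 1
Reduce exponent: 57 mod 4 = 1
So 2^57 ≡ 2^1 (mod 5)
2^1 mod 5 = 2

2^57 ≡ 2 (mod 5)


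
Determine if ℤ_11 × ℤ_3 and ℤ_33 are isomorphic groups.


Comparing ℤ_11 × ℤ_3 and ℤ_33:
gcd(11,3) = 1, so ℤ_11 × ℤ_3 ≅ ℤ_33 (CRT)

Yes, ℤ_11 × ℤ_3 ≅ ℤ_33


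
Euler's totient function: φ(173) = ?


Factor n: 173 = 173
φ(n) = n · ∏(1 - 1/p) over distinct primes p | n
φ(173) = 173 · (1 - 1/173) = 172

φ(173) = 172


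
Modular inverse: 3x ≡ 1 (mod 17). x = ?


Use the extended Euclidean algorithm to write 1 = 3·s + 17·t; then s mod 17 is the inverse.
Euclidean algorithm:
  3 = 0·17 + 3
  17 = 5·3 + 2
  3 = 1·2 + 1
  2 = 2·1 + 0
gcd(3,17) = 1
Back-substitution gives: 3·(6) + 17·(-1) = 1
So 3⁻¹ ≡ 6 ≡ 6 (mod 17)
Check: 3 × 6 = 18 ≡ 1 (mod 17) ✓

3⁻¹ ≡ 6 (mod 17)


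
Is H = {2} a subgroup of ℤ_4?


Subgroup test for H = {2} in (ℤ_4, +):
(1) 0 ∈ H? No
(2) Closure: for all a,b ∈ H, (a+b) mod 4 ∈ H? No  [counterexample: 2 + 2 = 0 ∉ H]
(3) Inverses: for all a ∈ H, -a mod 4 ∈ H? Yes

No, H is not a subgroup of ℤ_4


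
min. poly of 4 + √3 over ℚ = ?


Let α = 4 + √3. Then α - 4 = √3, so (α - 4)² = 3, giving α² - 8α + 13 = 0. Degree 2 and α ∉ ℚ, so this is the minimal polynomial.

Minimal polynomial: x² - 8x + 13


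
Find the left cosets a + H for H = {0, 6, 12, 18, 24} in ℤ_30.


H = {0, 6, 12, 18, 24}, |H| = 5
Number of cosets = |G|/|H| = 30/5 = 6
0 + H = {0, 6, 12, 18, 24}
1 + H = {1, 7, 13, 19, 25}
2 + H = {2, 8, 14, 20, 26}
3 + H = {3, 9, 15, 21, 27}
4 + H = {4, 10, 16, 22, 28}
5 + H = {5, 11, 17, 23, 29}

Cosets: 0+H={0,6,12,18,24}; 1+H={1,7,13,19,25}; 2+H={2,8,14,20,26}; 3+H={3,9,15,21,27}; 4+H={4,10,16,22,28}; 5+H={5,11,17,23,29}


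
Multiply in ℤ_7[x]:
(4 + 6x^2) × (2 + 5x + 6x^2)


Expand and collect like terms; reduce coefficients mod 7:
x^0: 4·2 = 8 ≡ 1 (mod 7)
x^1: 4·5 + 0·2 = 20 ≡ 6 (mod 7)
x^2: 4·6 + 0·5 + 6·2 = 36 ≡ 1 (mod 7)
x^3: 0·6 + 6·5 = 30 ≡ 2 (mod 7)
x^4: 6·6 = 36 ≡ 1 (mod 7)
Result: 1 + 6x + x^2 + 2x^3 + x^4

f · g = 1 + 6x + x^2 + 2x^3 + x^4


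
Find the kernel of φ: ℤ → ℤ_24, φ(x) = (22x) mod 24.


Kernel = preimage of identity
ker(φ) = {x ∈ ℤ : 22x ≡ 0 (mod 24)}. gcd(22,24) = 2, so 22x ≡ 0 (mod 24) ⟺ x ≡ 0 (mod 24/2 = 12). Hence ker(φ) = 12ℤ

ker(φ) = 12ℤ


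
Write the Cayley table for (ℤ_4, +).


Elements: {0, 1, 2, 3}
Operation: addition mod 4
Entry (a, b) = (a + b) mod 4

Cayley table:
  | 0 | 1 | 2 | 3
0 | 0 | 1 | 2 | 3
1 | 1 | 2 | 3 | 0
2 | 2 | 3 | 0 | 1
3 | 3 | 0 | 1 | 2


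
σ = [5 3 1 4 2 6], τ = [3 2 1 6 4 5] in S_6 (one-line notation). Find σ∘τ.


σ∘τ: apply τ first, then σ
1 →τ 3 →σ 1
2 →τ 2 →σ 3
3 →τ 1 →σ 5
4 →τ 6 →σ 6
5 →τ 4 →σ 4
6 →τ 5 →σ 2

σ∘τ = [1 3 5 6 4 2]


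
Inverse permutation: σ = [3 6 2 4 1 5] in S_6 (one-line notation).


To find σ⁻¹, swap domain and range:
σ(1) = 3 → σ⁻¹(3) = 1
σ(2) = 6 → σ⁻¹(6) = 2
σ(3) = 2 → σ⁻¹(2) = 3
σ(4) = 4 → σ⁻¹(4) = 4
σ(5) = 1 → σ⁻¹(1) = 5
σ(6) = 5 → σ⁻¹(5) = 6

σ⁻¹ = [5 3 1 4 6 2]


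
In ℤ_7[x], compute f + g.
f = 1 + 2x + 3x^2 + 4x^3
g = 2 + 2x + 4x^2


Add coefficients mod 7:
x^0: 1 + 2 = 3 (mod 7)
x^1: 2 + 2 = 4 (mod 7)
x^2: 3 + 4 = 0 (mod 7)
x^3: 4 + 0 = 4 (mod 7)
Result: 3 + 4x + 4x^3

f + g = 3 + 4x + 4x^3


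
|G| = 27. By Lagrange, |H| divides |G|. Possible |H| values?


Lagrange's theorem: |H| divides |G|
|G| = 27
Divisors of 27: 1, 3, 9, 27

Possible subgroup orders: {1, 3, 9, 27}


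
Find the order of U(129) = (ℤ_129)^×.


U(n) is the group of units mod n; |U(n)| = φ(n)
|U(129)| = φ(129) = 84

|U(129) = (ℤ_129)^×| = 84


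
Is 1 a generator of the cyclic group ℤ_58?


g generates ℤ_n iff gcd(g, n) = 1
gcd(1, 58) = 1
Since gcd = 1, 1 is a generator.

Yes, 1 generates ℤ_58


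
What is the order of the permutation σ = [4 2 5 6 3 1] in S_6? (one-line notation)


Cycle decomposition: (1 4 6) (3 5)
Cycle lengths: 3, 2
Order = lcm(3, 2) = 6

ord(σ) = 6


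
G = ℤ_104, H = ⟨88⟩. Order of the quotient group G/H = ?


|⟨88⟩| = n / gcd(88, 104) = 104 / 8 = 13
H is normal (ℤ_104 is abelian).
|G/H| = |G| / |H| = 104 / 13 = 8

|G/H| = 8


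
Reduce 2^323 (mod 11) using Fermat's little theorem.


Fermat's little theorem: if p is prime and gcd(a,p)=1, then a^(p-1) ≡ 1 (mod p)
p = 11 is prime, gcd(2,11) = 1
Reduce exponent: 323 mod 10 = 3
So 2^323 ≡ 2^3 (mod 11)
2^3 mod 11 = 8

2^323 ≡ 8 (mod 11)


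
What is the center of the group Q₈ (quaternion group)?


Z(G) = {g ∈ G | gx = xg for all x ∈ G}
In Q₈ = {±1, ±i, ±j, ±k}, only ±1 commute with every element

Z(Q₈ (quaternion group)) = {1, -1}


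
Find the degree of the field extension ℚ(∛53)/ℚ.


∛53 has minimal polynomial x³ - 53 (irreducible over ℚ since 53 is not a perfect cube)

[ℚ(∛53)/ℚ] = 3


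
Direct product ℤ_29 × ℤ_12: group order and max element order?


|ℤ_29 × ℤ_12| = 29 × 12 = 348
Max element order = lcm(29,12) = 348
Cyclic? Yes (gcd=1)

|ℤ_29×ℤ_12| = 348, max element order = 348


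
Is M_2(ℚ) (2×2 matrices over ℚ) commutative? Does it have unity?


Matrix multiplication is non-commutative for n ≥ 2; the identity matrix I is the unity; singular matrices give zero divisors, so not an integral domain
Commutative: No
Integral domain: No
Has unity: Yes

M_2(ℚ) (2×2 matrices over ℚ): Commutative=No, Unity=Yes


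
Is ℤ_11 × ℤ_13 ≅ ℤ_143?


Comparing ℤ_11 × ℤ_13 and ℤ_143:
gcd(11,13) = 1, so ℤ_11 × ℤ_13 ≅ ℤ_143 (CRT)

Yes, ℤ_11 × ℤ_13 ≅ ℤ_143


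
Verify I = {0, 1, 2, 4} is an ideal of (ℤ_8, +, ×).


Check ideal conditions for I = {0, 1, 2, 4} in ℤ_8:
(1) I is an additive subgroup? No
(2) For r ∈ ℤ_8 and a ∈ I: r·a ∈ I? No  [counterexample: r=3, a=1, r·a mod 8 = 3 ∉ I]

No, I is not an ideal of ℤ_8


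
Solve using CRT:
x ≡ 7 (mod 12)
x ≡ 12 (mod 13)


m₁ = 12, m₂ = 13, gcd = 1, so CRT applies. M = m₁·m₂ = 156
Let M₁ = M/m₁ = 13, M₂ = M/m₂ = 12
Find y₁ ≡ M₁⁻¹ (mod m₁): 13⁻¹ ≡ 1 (mod 12)
Find y₂ ≡ M₂⁻¹ (mod m₂): 12⁻¹ ≡ 12 (mod 13)
x = a₁·M₁·y₁ + a₂·M₂·y₂ = 7·13·1 + 12·12·12 = 1819
Reduce mod 156: x ≡ 103
Check: 103 mod 12 = 7 ✓, 103 mod 13 = 12 ✓

x ≡ 103 (mod 156)


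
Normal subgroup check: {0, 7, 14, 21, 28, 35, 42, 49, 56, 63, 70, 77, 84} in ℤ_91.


H = {0, 7, 14, 21, 28, 35, 42, 49, 56, 63, 70, 77, 84} in ℤ_91
ℤ_91 is abelian; every subgroup of an abelian group is normal

Yes, normal subgroup


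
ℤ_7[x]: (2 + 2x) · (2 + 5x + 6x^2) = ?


Expand and collect like terms; reduce coefficients mod 7:
x^0: 2·2 = 4 ≡ 4 (mod 7)
x^1: 2·5 + 2·2 = 14 ≡ 0 (mod 7)
x^2: 2·6 + 2·5 = 22 ≡ 1 (mod 7)
x^3: 2·6 = 12 ≡ 5 (mod 7)
Result: 4 + x^2 + 5x^3

f · g = 4 + x^2 + 5x^3


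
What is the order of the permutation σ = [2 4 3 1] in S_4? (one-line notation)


Cycle decomposition: (1 2 4)
Cycle lengths: 3
Order = lcm(3) = 3

ord(σ) = 3


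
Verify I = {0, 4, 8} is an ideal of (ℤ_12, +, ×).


Check ideal conditions for I = {0, 4, 8} in ℤ_12:
(1) I is an additive subgroup? Yes
(2) For r ∈ ℤ_12 and a ∈ I: r·a ∈ I? Yes

Yes, I is an ideal of ℤ_12


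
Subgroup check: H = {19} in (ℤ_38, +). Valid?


Subgroup test for H = {19} in (ℤ_38, +):
(1) 0 ∈ H? No
(2) Closure: for all a,b ∈ H, (a+b) mod 38 ∈ H? No  [counterexample: 19 + 19 = 0 ∉ H]
(3) Inverses: for all a ∈ H, -a mod 38 ∈ H? Yes

No, H is not a subgroup of ℤ_38


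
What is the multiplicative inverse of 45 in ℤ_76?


Use the extended Euclidean algorithm to write 1 = 45·s + 76·t; then s mod 76 is the inverse.
Euclidean algorithm:
  45 = 0·76 + 45
  76 = 1·45 + 31
  45 = 1·31 + 14
  31 = 2·14 + 3
  14 = 4·3 + 2
  3 = 1·2 + 1
  2 = 2·1 + 0
gcd(45,76) = 1
Back-substitution gives: 45·(-27) + 76·(16) = 1
So 45⁻¹ ≡ -27 ≡ 49 (mod 76)
Check: 45 × 49 = 2205 ≡ 1 (mod 76) ✓

45⁻¹ ≡ 49 (mod 76)


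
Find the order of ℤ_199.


ℤ_n has n elements.

|ℤ_199| = 199


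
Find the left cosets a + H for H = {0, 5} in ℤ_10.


H = {0, 5}, |H| = 2
Number of cosets = |G|/|H| = 10/2 = 5
0 + H = {0, 5}
1 + H = {1, 6}
2 + H = {2, 7}
3 + H = {3, 8}
4 + H = {4, 9}

Cosets: 0+H={0,5}; 1+H={1,6}; 2+H={2,7}; 3+H={3,8}; 4+H={4,9}


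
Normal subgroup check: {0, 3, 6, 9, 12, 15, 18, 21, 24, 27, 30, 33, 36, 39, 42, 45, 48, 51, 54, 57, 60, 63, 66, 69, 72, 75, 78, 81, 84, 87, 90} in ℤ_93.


H = {0, 3, 6, 9, 12, 15, 18, 21, 24, 27, 30, 33, 36, 39, 42, 45, 48, 51, 54, 57, 60, 63, 66, 69, 72, 75, 78, 81, 84, 87, 90} in ℤ_93
ℤ_93 is abelian; every subgroup of an abelian group is normal

Yes, normal subgroup


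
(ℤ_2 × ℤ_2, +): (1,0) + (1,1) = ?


Operation: componentwise addition mod (2, 2)
(1,0) + (1,1) = ((a₁+b₁) mod 2, (a₂+b₂) mod 2) with a = (1,0), b = (1,1)

(1,0) + (1,1) = (0,1)


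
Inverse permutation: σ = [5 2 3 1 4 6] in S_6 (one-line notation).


To find σ⁻¹, swap domain and range:
σ(1) = 5 → σ⁻¹(5) = 1
σ(2) = 2 → σ⁻¹(2) = 2
σ(3) = 3 → σ⁻¹(3) = 3
σ(4) = 1 → σ⁻¹(1) = 4
σ(5) = 4 → σ⁻¹(4) = 5
σ(6) = 6 → σ⁻¹(6) = 6

σ⁻¹ = [4 2 3 5 1 6]


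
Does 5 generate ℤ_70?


g generates ℤ_n iff gcd(g, n) = 1
gcd(5, 70) = 5
Since gcd = 5 ≠ 1, ⟨5⟩ has order 14 < 70, so 5 is not a generator.

No, 5 does not generate ℤ_70


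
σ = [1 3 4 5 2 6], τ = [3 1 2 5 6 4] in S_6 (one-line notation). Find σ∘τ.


σ∘τ: apply τ first, then σ
1 →τ 3 →σ 4
2 →τ 1 →σ 1
3 →τ 2 →σ 3
4 →τ 5 →σ 2
5 →τ 6 →σ 6
6 →τ 4 →σ 5

σ∘τ = [4 1 3 2 6 5]


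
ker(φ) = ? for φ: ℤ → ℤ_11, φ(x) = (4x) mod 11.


Kernel = preimage of identity
ker(φ) = {x ∈ ℤ : 4x ≡ 0 (mod 11)}. gcd(4,11) = 1, so 4x ≡ 0 (mod 11) ⟺ x ≡ 0 (mod 11/1 = 11). Hence ker(φ) = 11ℤ

ker(φ) = 11ℤ


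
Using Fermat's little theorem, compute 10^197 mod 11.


Fermat's little theorem: if p is prime and gcd(a,p)=1, then a^(p-1) ≡ 1 (mod p)
p = 11 is prime, gcd(10,11) = 1
Reduce exponent: 197 mod 10 = 7
So 10^197 ≡ 10^7 (mod 11)
10^7 mod 11 = 10

10^197 ≡ 10 (mod 11)


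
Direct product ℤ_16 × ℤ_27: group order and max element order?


|ℤ_16 × ℤ_27| = 16 × 27 = 432
Max element order = lcm(16,27) = 432
Cyclic? Yes (gcd=1)

|ℤ_16×ℤ_27| = 432, max element order = 432


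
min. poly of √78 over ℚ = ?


√78 satisfies x² - 78 = 0, irreducible over ℚ since 78 is squarefree

Minimal polynomial: x² - 78


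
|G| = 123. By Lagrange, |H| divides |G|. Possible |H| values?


Lagrange's theorem: |H| divides |G|
|G| = 123
Divisors of 123: 1, 3, 41, 123

Possible subgroup orders: {1, 3, 41, 123}


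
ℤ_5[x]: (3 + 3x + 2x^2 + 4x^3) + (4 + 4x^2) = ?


Add coefficients mod 5:
x^0: 3 + 4 = 2 (mod 5)
x^1: 3 + 0 = 3 (mod 5)
x^2: 2 + 4 = 1 (mod 5)
x^3: 4 + 0 = 4 (mod 5)
Result: 2 + 3x + x^2 + 4x^3

f + g = 2 + 3x + x^2 + 4x^3


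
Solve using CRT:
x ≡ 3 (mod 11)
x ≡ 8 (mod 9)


m₁ = 11, m₂ = 9, gcd = 1, so CRT applies. M = m₁·m₂ = 99
Let M₁ = M/m₁ = 9, M₂ = M/m₂ = 11
Find y₁ ≡ M₁⁻¹ (mod m₁): 9⁻¹ ≡ 5 (mod 11)
Find y₂ ≡ M₂⁻¹ (mod m₂): 11⁻¹ ≡ 5 (mod 9)
x = a₁·M₁·y₁ + a₂·M₂·y₂ = 3·9·5 + 8·11·5 = 575
Reduce mod 99: x ≡ 80
Check: 80 mod 11 = 3 ✓, 80 mod 9 = 8 ✓

x ≡ 80 (mod 99)


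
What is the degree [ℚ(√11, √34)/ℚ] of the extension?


[ℚ(√11,√34):ℚ] = [ℚ(√11,√34):ℚ(√11)]·[ℚ(√11):ℚ] = 2·2 = 4

[ℚ(√11, √34)/ℚ] = 4


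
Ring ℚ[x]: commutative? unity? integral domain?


Polynomial ring over ℚ (an integral domain) is a commutative integral domain with unity 1
Commutative: Yes
Integral domain: Yes
Has unity: Yes

ℚ[x]: Commutative=Yes, Unity=Yes


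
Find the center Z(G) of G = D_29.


Z(G) = {g ∈ G | gx = xg for all x ∈ G}
For odd n, Z(D_n) = {e}: no nontrivial rotation commutes with all reflections

Z(D_29) = {e}


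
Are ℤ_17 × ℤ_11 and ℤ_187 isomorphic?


Comparing ℤ_17 × ℤ_11 and ℤ_187:
gcd(17,11) = 1, so ℤ_17 × ℤ_11 ≅ ℤ_187 (CRT)

Yes, ℤ_17 × ℤ_11 ≅ ℤ_187


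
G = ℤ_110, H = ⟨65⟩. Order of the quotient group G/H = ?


|⟨65⟩| = n / gcd(65, 110) = 110 / 5 = 22
H is normal (ℤ_110 is abelian).
|G/H| = |G| / |H| = 110 / 22 = 5

|G/H| = 5


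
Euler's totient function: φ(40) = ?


Factor n: 40 = 2^3 × 5
φ(n) = n · ∏(1 - 1/p) over distinct primes p | n
φ(40) = 40 · (1 - 1/2) · (1 - 1/5) = 16

φ(40) = 16


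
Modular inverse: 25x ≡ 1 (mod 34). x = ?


Use the extended Euclidean algorithm to write 1 = 25·s + 34·t; then s mod 34 is the inverse.
Euclidean algorithm:
  25 = 0·34 + 25
  34 = 1·25 + 9
  25 = 2·9 + 7
  9 = 1·7 + 2
  7 = 3·2 + 1
  2 = 2·1 + 0
gcd(25,34) = 1
Back-substitution gives: 25·(15) + 34·(-11) = 1
So 25⁻¹ ≡ 15 ≡ 15 (mod 34)
Check: 25 × 15 = 375 ≡ 1 (mod 34) ✓

25⁻¹ ≡ 15 (mod 34)


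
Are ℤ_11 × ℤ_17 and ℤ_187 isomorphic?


Comparing ℤ_11 × ℤ_17 and ℤ_187:
gcd(11,17) = 1, so ℤ_11 × ℤ_17 ≅ ℤ_187 (CRT)

Yes, ℤ_11 × ℤ_17 ≅ ℤ_187


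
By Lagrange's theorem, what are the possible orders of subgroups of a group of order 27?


Lagrange's theorem: |H| divides |G|
|G| = 27
Divisors of 27: 1, 3, 9, 27

Possible subgroup orders: {1, 3, 9, 27}


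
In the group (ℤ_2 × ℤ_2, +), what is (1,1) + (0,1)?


Operation: componentwise addition mod (2, 2)
(1,1) + (0,1) = ((a₁+b₁) mod 2, (a₂+b₂) mod 2) with a = (1,1), b = (0,1)

(1,1) + (0,1) = (1,0)


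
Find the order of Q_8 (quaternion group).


Q_8 = {±1, ±i, ±j, ±k}
|Q_8| = 8

|Q_8 (quaternion group)| = 8


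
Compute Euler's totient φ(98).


Factor n: 98 = 2 × 7^2
φ(n) = n · ∏(1 - 1/p) over distinct primes p | n
φ(98) = 98 · (1 - 1/2) · (1 - 1/7) = 42

φ(98) = 42


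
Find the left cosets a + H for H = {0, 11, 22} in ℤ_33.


H = {0, 11, 22}, |H| = 3
Number of cosets = |G|/|H| = 33/3 = 11
0 + H = {0, 11, 22}
1 + H = {1, 12, 23}
2 + H = {2, 13, 24}
3 + H = {3, 14, 25}
4 + H = {4, 15, 26}
5 + H = {5, 16, 27}
6 + H = {6, 17, 28}
7 + H = {7, 18, 29}
8 + H = {8, 19, 30}
9 + H = {9, 20, 31}
10 + H = {10, 21, 32}

Cosets: 0+H={0,11,22}; 1+H={1,12,23}; 2+H={2,13,24}; 3+H={3,14,25}; 4+H={4,15,26}; 5+H={5,16,27}; 6+H={6,17,28}; 7+H={7,18,29}; 8+H={8,19,30}; 9+H={9,20,31}; 10+H={10,21,32}


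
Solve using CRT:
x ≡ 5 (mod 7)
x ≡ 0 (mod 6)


m₁ = 7, m₂ = 6, gcd = 1, so CRT applies. M = m₁·m₂ = 42
Let M₁ = M/m₁ = 6, M₂ = M/m₂ = 7
Find y₁ ≡ M₁⁻¹ (mod m₁): 6⁻¹ ≡ 6 (mod 7)
Find y₂ ≡ M₂⁻¹ (mod m₂): 7⁻¹ ≡ 1 (mod 6)
x = a₁·M₁·y₁ + a₂·M₂·y₂ = 5·6·6 + 0·7·1 = 180
Reduce mod 42: x ≡ 12
Check: 12 mod 7 = 5 ✓, 12 mod 6 = 0 ✓

x ≡ 12 (mod 42)


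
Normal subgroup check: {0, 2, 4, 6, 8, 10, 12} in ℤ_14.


H = {0, 2, 4, 6, 8, 10, 12} in ℤ_14
ℤ_14 is abelian; every subgroup of an abelian group is normal

Yes, normal subgroup


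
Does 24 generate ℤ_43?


g generates ℤ_n iff gcd(g, n) = 1
gcd(24, 43) = 1
Since gcd = 1, 24 is a generator.

Yes, 24 generates ℤ_43


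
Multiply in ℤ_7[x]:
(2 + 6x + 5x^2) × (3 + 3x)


Expand and collect like terms; reduce coefficients mod 7:
x^0: 2·3 = 6 ≡ 6 (mod 7)
x^1: 2·3 + 6·3 = 24 ≡ 3 (mod 7)
x^2: 6·3 + 5·3 = 33 ≡ 5 (mod 7)
x^3: 5·3 = 15 ≡ 1 (mod 7)
Result: 6 + 3x + 5x^2 + x^3

f · g = 6 + 3x + 5x^2 + x^3


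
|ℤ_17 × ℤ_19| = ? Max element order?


|ℤ_17 × ℤ_19| = 17 × 19 = 323
Max element order = lcm(17,19) = 323
Cyclic? Yes (gcd=1)

|ℤ_17×ℤ_19| = 323, max element order = 323


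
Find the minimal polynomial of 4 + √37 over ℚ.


Let α = 4 + √37. Then α - 4 = √37, so (α - 4)² = 37, giving α² - 8α - 21 = 0. Degree 2 and α ∉ ℚ, so this is the minimal polynomial.

Minimal polynomial: x² - 8x - 21


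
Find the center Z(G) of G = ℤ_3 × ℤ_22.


Z(G) = {g ∈ G | gx = xg for all x ∈ G}
Direct product of abelian groups is abelian, so Z(G) = G

Z(ℤ_3 × ℤ_22) = ℤ_3 × ℤ_22


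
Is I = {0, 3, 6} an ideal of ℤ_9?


Check ideal conditions for I = {0, 3, 6} in ℤ_9:
(1) I is an additive subgroup? Yes
(2) For r ∈ ℤ_9 and a ∈ I: r·a ∈ I? Yes

Yes, I is an ideal of ℤ_9


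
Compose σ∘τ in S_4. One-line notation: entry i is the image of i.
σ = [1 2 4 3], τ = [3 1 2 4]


σ∘τ: apply τ first, then σ
1 →τ 3 →σ 4
2 →τ 1 →σ 1
3 →τ 2 →σ 2
4 →τ 4 →σ 3

σ∘τ = [4 1 2 3]


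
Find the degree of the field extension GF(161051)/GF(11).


GF(161051) = GF(11^5), so the extension degree is 5

[GF(161051)/GF(11)] = 5


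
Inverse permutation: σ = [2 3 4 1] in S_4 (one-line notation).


To find σ⁻¹, swap domain and range:
σ(1) = 2 → σ⁻¹(2) = 1
σ(2) = 3 → σ⁻¹(3) = 2
σ(3) = 4 → σ⁻¹(4) = 3
σ(4) = 1 → σ⁻¹(1) = 4

σ⁻¹ = [4 1 2 3]


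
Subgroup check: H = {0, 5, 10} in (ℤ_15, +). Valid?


Subgroup test for H = {0, 5, 10} in (ℤ_15, +):
(1) 0 ∈ H? Yes
(2) Closure: for all a,b ∈ H, (a+b) mod 15 ∈ H? Yes
(3) Inverses: for all a ∈ H, -a mod 15 ∈ H? Yes

Yes, H is a subgroup of ℤ_15


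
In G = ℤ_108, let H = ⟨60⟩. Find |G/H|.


|⟨60⟩| = n / gcd(60, 108) = 108 / 12 = 9
H is normal (ℤ_108 is abelian).
|G/H| = |G| / |H| = 108 / 9 = 12

|G/H| = 12


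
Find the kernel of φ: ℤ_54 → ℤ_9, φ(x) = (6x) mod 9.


Kernel = preimage of identity
ker(φ) = {x ∈ ℤ_54 : 6x ≡ 0 (mod 9)}. Since 9 | 54, φ is well-defined. The kernel is the cyclic subgroup ⟨3⟩ of ℤ_54 (order 18), i.e. {0, 3, 6, 9, 12, 15, 18, 21, 24, 27, 30, 33, 36, 39, 42, 45, 48, 51}

ker(φ) = {0, 3, 6, 9, 12, 15, 18, 21, 24, 27, 30, 33, 36, 39, 42, 45, 48, 51}


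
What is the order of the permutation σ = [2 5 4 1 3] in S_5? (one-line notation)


Cycle decomposition: (1 2 5 3 4)
Cycle lengths: 5
Order = lcm(5) = 5

ord(σ) = 5


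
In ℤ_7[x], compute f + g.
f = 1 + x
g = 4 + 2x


Add coefficients mod 7:
x^0: 1 + 4 = 5 (mod 7)
x^1: 1 + 2 = 3 (mod 7)
Result: 5 + 3x

f + g = 5 + 3x


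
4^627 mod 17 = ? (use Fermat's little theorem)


Fermat's little theorem: if p is prime and gcd(a,p)=1, then a^(p-1) ≡ 1 (mod p)
p = 17 is prime, gcd(4,17) = 1
Reduce exponent: 627 mod 16 = 3
So 4^627 ≡ 4^3 (mod 17)
4^3 mod 17 = 13

4^627 ≡ 13 (mod 17)


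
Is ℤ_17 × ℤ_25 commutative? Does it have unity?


Direct product ring; commutative with unity (1,1); but (1,0)·(0,1) = (0,0) gives zero divisors, so not an integral domain
Commutative: Yes
Integral domain: No
Has unity: Yes

ℤ_17 × ℤ_25: Commutative=Yes, Unity=Yes


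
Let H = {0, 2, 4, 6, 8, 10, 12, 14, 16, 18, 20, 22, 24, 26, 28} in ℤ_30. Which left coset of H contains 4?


4 + H = {4 + h (mod 30) : h ∈ H}
4+0=4, 4+2=6, 4+4=8, 4+6=10, 4+8=12, 4+10=14, 4+12=16, 4+14=18, 4+16=20, 4+18=22, 4+20=24, 4+22=26, 4+24=28, 4+26=0, 4+28=2
4 + H = {0, 2, 4, 6, 8, 10, 12, 14, 16, 18, 20, 22, 24, 26, 28} = 0 + H

4 + H = {0, 2, 4, 6, 8, 10, 12, 14, 16, 18, 20, 22, 24, 26, 28}


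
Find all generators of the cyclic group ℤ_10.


g generates ℤ_n iff gcd(g,n) = 1
Checking each g ∈ {1,...,9}:
gcd(1,10) = 1
gcd(2,10) = 2
gcd(3,10) = 1
gcd(4,10) = 2
gcd(5,10) = 5
gcd(6,10) = 2
gcd(7,10) = 1
gcd(8,10) = 2
gcd(9,10) = 1
Generators: {1, 3, 7, 9}
Number of generators = φ(10) = 4

Generators of ℤ_10 = {1, 3, 7, 9}


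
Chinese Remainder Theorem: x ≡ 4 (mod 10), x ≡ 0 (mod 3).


m₁ = 10, m₂ = 3, gcd = 1, so CRT applies. M = m₁·m₂ = 30
Let M₁ = M/m₁ = 3, M₂ = M/m₂ = 10
Find y₁ ≡ M₁⁻¹ (mod m₁): 3⁻¹ ≡ 7 (mod 10)
Find y₂ ≡ M₂⁻¹ (mod m₂): 10⁻¹ ≡ 1 (mod 3)
x = a₁·M₁·y₁ + a₂·M₂·y₂ = 4·3·7 + 0·10·1 = 84
Reduce mod 30: x ≡ 24
Check: 24 mod 10 = 4 ✓, 24 mod 3 = 0 ✓

x ≡ 24 (mod 30)


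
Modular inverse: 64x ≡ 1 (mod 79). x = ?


Use the extended Euclidean algorithm to write 1 = 64·s + 79·t; then s mod 79 is the inverse.
Euclidean algorithm:
  64 = 0·79 + 64
  79 = 1·64 + 15
  64 = 4·15 + 4
  15 = 3·4 + 3
  4 = 1·3 + 1
  3 = 3·1 + 0
gcd(64,79) = 1
Back-substitution gives: 64·(21) + 79·(-17) = 1
So 64⁻¹ ≡ 21 ≡ 21 (mod 79)
Check: 64 × 21 = 1344 ≡ 1 (mod 79) ✓

64⁻¹ ≡ 21 (mod 79)


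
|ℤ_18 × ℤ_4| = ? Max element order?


|ℤ_18 × ℤ_4| = 18 × 4 = 72
Max element order = lcm(18,4) = 36
Cyclic? No (gcd=2)

|ℤ_18×ℤ_4| = 72, max element order = 36


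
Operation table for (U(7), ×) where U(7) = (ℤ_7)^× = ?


Elements: {1, 2, 3, 4, 5, 6}
Operation: multiplication mod 7
Entry (a, b) = (a × b) mod 7

Cayley table:
  | 1 | 2 | 3 | 4 | 5 | 6
1 | 1 | 2 | 3 | 4 | 5 | 6
2 | 2 | 4 | 6 | 1 | 3 | 5
3 | 3 | 6 | 2 | 5 | 1 | 4
4 | 4 | 1 | 5 | 2 | 6 | 3
5 | 5 | 3 | 1 | 6 | 4 | 2
6 | 6 | 5 | 4 | 3 | 2 | 1


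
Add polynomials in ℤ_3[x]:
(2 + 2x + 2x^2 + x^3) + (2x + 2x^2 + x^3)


Add coefficients mod 3:
x^0: 2 + 0 = 2 (mod 3)
x^1: 2 + 2 = 1 (mod 3)
x^2: 2 + 2 = 1 (mod 3)
x^3: 1 + 1 = 2 (mod 3)
Result: 2 + x + x^2 + 2x^3

f + g = 2 + x + x^2 + 2x^3


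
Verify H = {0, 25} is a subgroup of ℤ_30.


Subgroup test for H = {0, 25} in (ℤ_30, +):
(1) 0 ∈ H? Yes
(2) Closure: for all a,b ∈ H, (a+b) mod 30 ∈ H? No  [counterexample: 25 + 25 = 20 ∉ H]
(3) Inverses: for all a ∈ H, -a mod 30 ∈ H? No

No, H is not a subgroup of ℤ_30


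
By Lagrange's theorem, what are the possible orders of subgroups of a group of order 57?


Lagrange's theorem: |H| divides |G|
|G| = 57
Divisors of 57: 1, 3, 19, 57

Possible subgroup orders: {1, 3, 19, 57}


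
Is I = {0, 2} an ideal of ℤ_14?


Check ideal conditions for I = {0, 2} in ℤ_14:
(1) I is an additive subgroup? No
(2) For r ∈ ℤ_14 and a ∈ I: r·a ∈ I? No  [counterexample: r=2, a=2, r·a mod 14 = 4 ∉ I]

No, I is not an ideal of ℤ_14


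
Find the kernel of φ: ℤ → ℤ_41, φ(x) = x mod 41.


Kernel = preimage of identity
ker(φ) = {x ∈ ℤ : x ≡ 0 (mod 41)} = 41ℤ = {0, ±41, ±82, ...}

ker(φ) = 41ℤ


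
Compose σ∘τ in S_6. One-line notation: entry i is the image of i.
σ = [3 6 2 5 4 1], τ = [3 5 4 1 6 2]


σ∘τ: apply τ first, then σ
1 →τ 3 →σ 2
2 →τ 5 →σ 4
3 →τ 4 →σ 5
4 →τ 1 →σ 3
5 →τ 6 →σ 1
6 →τ 2 →σ 6

σ∘τ = [2 4 5 3 1 6]


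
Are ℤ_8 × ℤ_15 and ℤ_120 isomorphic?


Comparing ℤ_8 × ℤ_15 and ℤ_120:
gcd(8,15) = 1, so ℤ_8 × ℤ_15 ≅ ℤ_120 (CRT)

Yes, ℤ_8 × ℤ_15 ≅ ℤ_120


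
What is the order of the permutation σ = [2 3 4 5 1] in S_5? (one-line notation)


Cycle decomposition: (1 2 3 4 5)
Cycle lengths: 5
Order = lcm(5) = 5

ord(σ) = 5


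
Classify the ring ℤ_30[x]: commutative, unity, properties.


ℤ_30 has zero divisors (2·15 ≡ 0), and these lift to constant zero divisors in ℤ_30[x]; so not an integral domain
Commutative: Yes
Integral domain: No
Has unity: Yes

ℤ_30[x]: Commutative=Yes, Unity=Yes


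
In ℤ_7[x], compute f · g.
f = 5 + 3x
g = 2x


Expand and collect like terms; reduce coefficients mod 7:
x^0: 5·0 = 0 ≡ 0 (mod 7)
x^1: 5·2 + 3·0 = 10 ≡ 3 (mod 7)
x^2: 3·2 = 6 ≡ 6 (mod 7)
Result: 3x + 6x^2

f · g = 3x + 6x^2


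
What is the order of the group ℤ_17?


ℤ_n has n elements.

|ℤ_17| = 17


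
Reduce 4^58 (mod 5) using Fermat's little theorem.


Fermat's little theorem: if p is prime and gcd(a,p)=1, then a^(p-1) ≡ 1 (mod p)
p = 5 is prime, gcd(4,5) = 1
Reduce exponent: 58 mod 4 = 2
So 4^58 ≡ 4^2 (mod 5)
4^2 mod 5 = 1

4^58 ≡ 1 (mod 5)


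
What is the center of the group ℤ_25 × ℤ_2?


Z(G) = {g ∈ G | gx = xg for all x ∈ G}
Direct product of abelian groups is abelian, so Z(G) = G

Z(ℤ_25 × ℤ_2) = ℤ_25 × ℤ_2


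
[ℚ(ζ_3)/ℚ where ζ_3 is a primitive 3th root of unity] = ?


[ℚ(ζ_n):ℚ] = deg Φ_n(x) = φ(n). Here φ(3) = 2

[ℚ(ζ_3)/ℚ where ζ_3 is a primitive 3th root of unity] = 2


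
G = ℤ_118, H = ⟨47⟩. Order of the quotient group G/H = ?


|⟨47⟩| = n / gcd(47, 118) = 118 / 1 = 118
H is normal (ℤ_118 is abelian).
|G/H| = |G| / |H| = 118 / 118 = 1

|G/H| = 1


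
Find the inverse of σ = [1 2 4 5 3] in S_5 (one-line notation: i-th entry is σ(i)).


To find σ⁻¹, swap domain and range:
σ(1) = 1 → σ⁻¹(1) = 1
σ(2) = 2 → σ⁻¹(2) = 2
σ(3) = 4 → σ⁻¹(4) = 3
σ(4) = 5 → σ⁻¹(5) = 4
σ(5) = 3 → σ⁻¹(3) = 5

σ⁻¹ = [1 2 5 3 4]


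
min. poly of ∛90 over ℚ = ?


∛90 satisfies x³ - 90 = 0, irreducible over ℚ (no rational root; 90 is not a perfect cube)

Minimal polynomial: x³ - 90


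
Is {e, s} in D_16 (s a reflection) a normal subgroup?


H = {e, s} in D_16 (s a reflection)
r·s·r⁻¹ = sr⁻² ≠ s for n ≥ 3, so {e, s} is not closed under conjugation

No, not a normal subgroup


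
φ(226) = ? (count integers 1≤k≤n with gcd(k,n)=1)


Factor n: 226 = 2 × 113
φ(n) = n · ∏(1 - 1/p) over distinct primes p | n
φ(226) = 226 · (1 - 1/2) · (1 - 1/113) = 112

φ(226) = 112


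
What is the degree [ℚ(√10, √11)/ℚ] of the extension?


[ℚ(√10,√11):ℚ] = [ℚ(√10,√11):ℚ(√10)]·[ℚ(√10):ℚ] = 2·2 = 4

[ℚ(√10, √11)/ℚ] = 4


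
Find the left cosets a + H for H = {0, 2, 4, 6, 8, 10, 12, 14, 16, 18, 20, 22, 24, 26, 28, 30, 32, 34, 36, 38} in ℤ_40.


H = {0, 2, 4, 6, 8, 10, 12, 14, 16, 18, 20, 22, 24, 26, 28, 30, 32, 34, 36, 38}, |H| = 20
Number of cosets = |G|/|H| = 40/20 = 2
0 + H = {0, 2, 4, 6, 8, 10, 12, 14, 16, 18, 20, 22, 24, 26, 28, 30, 32, 34, 36, 38}
1 + H = {1, 3, 5, 7, 9, 11, 13, 15, 17, 19, 21, 23, 25, 27, 29, 31, 33, 35, 37, 39}

Cosets: 0+H={0,2,4,6,8,10,12,14,16,18,20,22,24,26,28,30,32,34,36,38}; 1+H={1,3,5,7,9,11,13,15,17,19,21,23,25,27,29,31,33,35,37,39}


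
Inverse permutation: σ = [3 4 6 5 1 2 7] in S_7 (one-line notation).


To find σ⁻¹, swap domain and range:
σ(1) = 3 → σ⁻¹(3) = 1
σ(2) = 4 → σ⁻¹(4) = 2
σ(3) = 6 → σ⁻¹(6) = 3
σ(4) = 5 → σ⁻¹(5) = 4
σ(5) = 1 → σ⁻¹(1) = 5
σ(6) = 2 → σ⁻¹(2) = 6
σ(7) = 7 → σ⁻¹(7) = 7

σ⁻¹ = [5 6 1 2 4 3 7]


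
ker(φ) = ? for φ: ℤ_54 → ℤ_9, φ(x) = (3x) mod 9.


Kernel = preimage of identity
ker(φ) = {x ∈ ℤ_54 : 3x ≡ 0 (mod 9)}. Since 9 | 54, φ is well-defined. The kernel is the cyclic subgroup ⟨3⟩ of ℤ_54 (order 18), i.e. {0, 3, 6, 9, 12, 15, 18, 21, 24, 27, 30, 33, 36, 39, 42, 45, 48, 51}

ker(φ) = {0, 3, 6, 9, 12, 15, 18, 21, 24, 27, 30, 33, 36, 39, 42, 45, 48, 51}


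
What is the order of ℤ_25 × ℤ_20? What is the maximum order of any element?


|ℤ_25 × ℤ_20| = 25 × 20 = 500
Max element order = lcm(25,20) = 100
Cyclic? No (gcd=5)

|ℤ_25×ℤ_20| = 500, max element order = 100


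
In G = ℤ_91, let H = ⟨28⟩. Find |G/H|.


|⟨28⟩| = n / gcd(28, 91) = 91 / 7 = 13
H is normal (ℤ_91 is abelian).
|G/H| = |G| / |H| = 91 / 13 = 7

|G/H| = 7


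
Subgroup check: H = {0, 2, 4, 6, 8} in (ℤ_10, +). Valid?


Subgroup test for H = {0, 2, 4, 6, 8} in (ℤ_10, +):
(1) 0 ∈ H? Yes
(2) Closure: for all a,b ∈ H, (a+b) mod 10 ∈ H? Yes
(3) Inverses: for all a ∈ H, -a mod 10 ∈ H? Yes

Yes, H is a subgroup of ℤ_10


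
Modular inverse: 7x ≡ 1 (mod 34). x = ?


Use the extended Euclidean algorithm to write 1 = 7·s + 34·t; then s mod 34 is the inverse.
Euclidean algorithm:
  7 = 0·34 + 7
  34 = 4·7 + 6
  7 = 1·6 + 1
  6 = 6·1 + 0
gcd(7,34) = 1
Back-substitution gives: 7·(5) + 34·(-1) = 1
So 7⁻¹ ≡ 5 ≡ 5 (mod 34)
Check: 7 × 5 = 35 ≡ 1 (mod 34) ✓

7⁻¹ ≡ 5 (mod 34)


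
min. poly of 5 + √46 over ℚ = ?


Let α = 5 + √46. Then α - 5 = √46, so (α - 5)² = 46, giving α² - 10α - 21 = 0. Degree 2 and α ∉ ℚ, so this is the minimal polynomial.

Minimal polynomial: x² - 10x - 21


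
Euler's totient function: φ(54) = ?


Factor n: 54 = 2 × 3^3
φ(n) = n · ∏(1 - 1/p) over distinct primes p | n
φ(54) = 54 · (1 - 1/2) · (1 - 1/3) = 18

φ(54) = 18


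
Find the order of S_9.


|S_n| = n! (number of permutations of n symbols)
|S_9| = 9! = 362880

|S_9| = 362880
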